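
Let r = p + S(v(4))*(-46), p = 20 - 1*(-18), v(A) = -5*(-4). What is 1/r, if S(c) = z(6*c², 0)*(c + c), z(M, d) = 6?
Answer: -1/11002 ≈ -9.0893e-5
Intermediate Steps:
v(A) = 20
p = 38 (p = 20 + 18 = 38)
S(c) = 12*c (S(c) = 6*(c + c) = 6*(2*c) = 12*c)
r = -11002 (r = 38 + (12*20)*(-46) = 38 + 240*(-46) = 38 - 11040 = -11002)
1/r = 1/(-11002) = -1/11002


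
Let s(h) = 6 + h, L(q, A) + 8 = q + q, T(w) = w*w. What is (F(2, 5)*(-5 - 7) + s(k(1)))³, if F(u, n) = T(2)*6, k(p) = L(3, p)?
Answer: -22906304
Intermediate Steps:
T(w) = w²
L(q, A) = -8 + 2*q (L(q, A) = -8 + (q + q) = -8 + 2*q)
k(p) = -2 (k(p) = -8 + 2*3 = -8 + 6 = -2)
F(u, n) = 24 (F(u, n) = 2²*6 = 4*6 = 24)
(F(2, 5)*(-5 - 7) + s(k(1)))³ = (24*(-5 - 7) + (6 - 2))³ = (24*(-12) + 4)³ = (-288 + 4)³ = (-284)³ = -22906304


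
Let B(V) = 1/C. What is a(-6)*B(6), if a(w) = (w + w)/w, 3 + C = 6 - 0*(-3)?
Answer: 2/3 ≈ 0.66667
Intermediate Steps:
C = 3 (C = -3 + (6 - 0*(-3)) = -3 + (6 - 1*0) = -3 + (6 + 0) = -3 + 6 = 3)
B(V) = 1/3
a(w) = 2 (a(w) = (2*w)/w = 2)
a(-6)*B(6) = 2*(1/3) = 2/3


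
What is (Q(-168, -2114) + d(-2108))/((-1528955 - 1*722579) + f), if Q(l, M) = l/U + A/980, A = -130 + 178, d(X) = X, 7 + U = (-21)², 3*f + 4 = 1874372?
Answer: 24019242/18532688615 ≈ 0.0012960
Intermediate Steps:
f = 1874368/3 (f = -4/3 + (⅓)*1874372 = -4/3 + 1874372/3 = 1874368/3 ≈ 6.2479e+5)
U = 434 (U = -7 + (-21)² = -7 + 441 = 434)
A = 48
Q(l, M) = 12/245 + l/434 (Q(l, M) = l/434 + 48/980 = l*(1/434) + 48*(1/980) = l/434 + 12/245 = 12/245 + l/434)
(Q(-168, -2114) + d(-2108))/((-1528955 - 1*722579) + f) = ((12/245 + (1/434)*(-168)) - 2108)/((-1528955 - 1*722579) + 1874368/3) = ((12/245 - 12/31) - 2108)/((-1528955 - 722579) + 1874368/3) = (-2568/7595 - 2108)/(-2251534 + 1874368/3) = -16012828/(7595*(-4880234/3)) = -16012828/7595*(-3/4880234) = 24019242/18532688615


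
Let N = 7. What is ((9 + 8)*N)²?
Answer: 14161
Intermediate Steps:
((9 + 8)*N)² = ((9 + 8)*7)² = (17*7)² = 119² = 14161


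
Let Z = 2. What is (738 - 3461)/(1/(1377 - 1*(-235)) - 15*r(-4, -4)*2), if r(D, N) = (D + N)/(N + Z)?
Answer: 4389476/193439 ≈ 22.692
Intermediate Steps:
r(D, N) = (D + N)/(2 + N) (r(D, N) = (D + N)/(N + 2) = (D + N)/(2 + N))
(738 - 3461)/(1/(1377 - 1*(-235)) - 15*r(-4, -4)*2) = (738 - 3461)/(1/(1377 - 1*(-235)) - 15*(-4 - 4)/(2 - 4)*2) = -2723/(1/(1377 + 235) - 15*(-8)/(-2)*2) = -2723/(1/1612 - (-15)*(-8)/2*2) = -2723/(1/1612 - 15*4*2) = -2723/(1/1612 - 60*2) = -2723/(1/1612 - 120) = -2723/(-193439/1612) = -2723*(-1612/193439) = 4389476/193439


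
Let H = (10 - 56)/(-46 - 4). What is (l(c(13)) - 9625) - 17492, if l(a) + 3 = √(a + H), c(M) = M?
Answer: -27120 + 2*√87/5 ≈ -27116.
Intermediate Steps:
H = 23/25 (H = -46/(-50) = -46*(-1/50) = 23/25 ≈ 0.92000)
l(a) = -3 + √(23/25 + a) (l(a) = -3 + √(a + 23/25) = -3 + √(23/25 + a))
(l(c(13)) - 9625) - 17492 = ((-3 + √(23 + 25*13)/5) - 9625) - 17492 = ((-3 + √(23 + 325)/5) - 9625) - 17492 = ((-3 + √348/5) - 9625) - 17492 = ((-3 + (2*√87)/5) - 9625) - 17492 = ((-3 + 2*√87/5) - 9625) - 17492 = (-9628 + 2*√87/5) - 17492 = -27120 + 2*√87/5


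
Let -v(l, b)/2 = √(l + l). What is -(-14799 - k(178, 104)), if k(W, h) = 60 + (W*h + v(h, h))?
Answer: 33371 - 8*√13 ≈ 33342.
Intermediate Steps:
v(l, b) = -2*√2*√l (v(l, b) = -2*√(l + l) = -2*√2*√l)
k(W, h) = 60 + W*h - 2*√2*√h (k(W, h) = 60 + (W*h - 2*√2*√h) = 60 + W*h - 2*√2*√h)
-(-14799 - k(178, 104)) = -(-14799 - (60 + 178*104 - 2*√2*√104)) = -(-14799 - (60 + 18512 - 2*√2*2*√26)) = -(-14799 - (60 + 18512 - 8*√13)) = -(-14799 - (18572 - 8*√13)) = -(-14799 + (-18572 + 8*√13)) = -(-33371 + 8*√13) = 33371 - 8*√13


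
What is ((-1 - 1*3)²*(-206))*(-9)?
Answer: 29664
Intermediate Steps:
((-1 - 1*3)²*(-206))*(-9) = ((-1 - 3)²*(-206))*(-9) = ((-4)²*(-206))*(-9) = (16*(-206))*(-9) = -3296*(-9) = 29664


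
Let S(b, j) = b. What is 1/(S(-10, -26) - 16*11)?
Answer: -1/186 ≈ -0.0053763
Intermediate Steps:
1/(S(-10, -26) - 16*11) = 1/(-10 - 16*11) = 1/(-10 - 176) = 1/(-186) = -1/186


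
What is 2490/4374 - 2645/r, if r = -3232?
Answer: 3269485/2356128 ≈ 1.3877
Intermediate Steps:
2490/4374 - 2645/r = 2490/4374 - 2645/(-3232) = 2490*(1/4374) - 2645*(-1/3232) = 415/729 + 2645/3232 = 3269485/2356128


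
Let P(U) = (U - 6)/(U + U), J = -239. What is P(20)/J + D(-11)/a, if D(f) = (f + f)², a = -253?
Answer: -210481/109940 ≈ -1.9145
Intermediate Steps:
D(f) = 4*f² (D(f) = (2*f)² = 4*f²)
P(U) = (-6 + U)/(2*U) (P(U) = (-6 + U)/((2*U)) = (-6 + U)*(1/(2*U)) = (-6 + U)/(2*U))
P(20)/J + D(-11)/a = ((½)*(-6 + 20)/20)/(-239) + (4*(-11)²)/(-253) = ((½)*(1/20)*14)*(-1/239) + (4*121)*(-1/253) = (7/20)*(-1/239) + 484*(-1/253) = -7/4780 - 44/23 = -210481/109940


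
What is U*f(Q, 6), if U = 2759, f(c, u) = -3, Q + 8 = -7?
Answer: -8277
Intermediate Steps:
Q = -15 (Q = -8 - 7 = -15)
U*f(Q, 6) = 2759*(-3) = -8277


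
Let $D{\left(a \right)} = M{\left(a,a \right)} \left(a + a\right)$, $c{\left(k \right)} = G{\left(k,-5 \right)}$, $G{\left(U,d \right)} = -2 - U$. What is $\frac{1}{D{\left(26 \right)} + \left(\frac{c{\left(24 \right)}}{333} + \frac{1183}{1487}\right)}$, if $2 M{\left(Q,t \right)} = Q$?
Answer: $\frac{495171}{335090873} \approx 0.0014777$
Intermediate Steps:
$M{\left(Q,t \right)} = \frac{Q}{2}$
$c{\left(k \right)} = -2 - k$
$D{\left(a \right)} = a^{2}$ ($D{\left(a \right)} = \frac{a}{2} \left(a + a\right) = \frac{a}{2} \cdot 2 a = a^{2}$)
$\frac{1}{D{\left(26 \right)} + \left(\frac{c{\left(24 \right)}}{333} + \frac{1183}{1487}\right)} = \frac{1}{26^{2} + \left(\frac{-2 - 24}{333} + \frac{1183}{1487}\right)} = \frac{1}{676 + \left(\left(-2 - 24\right) \frac{1}{333} + 1183 \cdot \frac{1}{1487}\right)} = \frac{1}{676 + \left(\left(-26\right) \frac{1}{333} + \frac{1183}{1487}\right)} = \frac{1}{676 + \left(- \frac{26}{333} + \frac{1183}{1487}\right)} = \frac{1}{676 + \frac{355277}{495171}} = \frac{1}{\frac{335090873}{495171}} = \frac{495171}{335090873}$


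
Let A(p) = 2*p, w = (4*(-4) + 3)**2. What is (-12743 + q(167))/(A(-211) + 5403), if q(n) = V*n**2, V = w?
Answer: 4700498/4981 ≈ 943.69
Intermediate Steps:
w = 169 (w = (-16 + 3)**2 = (-13)**2 = 169)
V = 169
q(n) = 169*n**2
(-12743 + q(167))/(A(-211) + 5403) = (-12743 + 169*167**2)/(2*(-211) + 5403) = (-12743 + 169*27889)/(-422 + 5403) = (-12743 + 4713241)/4981 = 4700498*(1/4981) = 4700498/4981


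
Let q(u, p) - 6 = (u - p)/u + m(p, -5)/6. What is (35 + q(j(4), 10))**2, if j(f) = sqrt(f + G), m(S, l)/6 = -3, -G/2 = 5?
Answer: 4513/3 + 130*I*sqrt(6) ≈ 1504.3 + 318.43*I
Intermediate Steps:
G = -10 (G = -2*5 = -10)
m(S, l) = -18 (m(S, l) = 6*(-3) = -18)
j(f) = sqrt(-10 + f) (j(f) = sqrt(f - 10) = sqrt(-10 + f))
q(u, p) = 3 + (u - p)/u (q(u, p) = 6 + ((u - p)/u - 18/6) = 6 + ((u - p)/u - 18*1/6) = 6 + ((u - p)/u - 3) = 6 + (-3 + (u - p)/u) = 3 + (u - p)/u)
(35 + q(j(4), 10))**2 = (35 + (4 - 1*10/sqrt(-10 + 4)))**2 = (35 + (4 - 1*10/sqrt(-6)))**2 = (35 + (4 - 1*10/I*sqrt(6)))**2 = (35 + (4 - 1*10*(-I*sqrt(6)/6)))**2 = (35 + (4 + 5*I*sqrt(6)/3))**2 = (39 + 5*I*sqrt(6)/3)**2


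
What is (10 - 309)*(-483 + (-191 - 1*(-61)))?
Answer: 183287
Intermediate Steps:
(10 - 309)*(-483 + (-191 - 1*(-61))) = -299*(-483 + (-191 + 61)) = -299*(-483 - 130) = -299*(-613) = 183287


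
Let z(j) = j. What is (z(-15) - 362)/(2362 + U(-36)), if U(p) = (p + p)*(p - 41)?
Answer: -377/7906 ≈ -0.047685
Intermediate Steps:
U(p) = 2*p*(-41 + p) (U(p) = (2*p)*(-41 + p) = 2*p*(-41 + p))
(z(-15) - 362)/(2362 + U(-36)) = (-15 - 362)/(2362 + 2*(-36)*(-41 - 36)) = -377/(2362 + 2*(-36)*(-77)) = -377/(2362 + 5544) = -377/7906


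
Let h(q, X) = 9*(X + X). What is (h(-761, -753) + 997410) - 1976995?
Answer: -993139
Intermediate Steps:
h(q, X) = 18*X (h(q, X) = 9*(2*X) = 18*X)
(h(-761, -753) + 997410) - 1976995 = (18*(-753) + 997410) - 1976995 = (-13554 + 997410) - 1976995 = 983856 - 1976995 = -993139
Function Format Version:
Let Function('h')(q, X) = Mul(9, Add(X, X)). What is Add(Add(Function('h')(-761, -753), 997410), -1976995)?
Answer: -993139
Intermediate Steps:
Function('h')(q, X) = Mul(18, X) (Function('h')(q, X) = Mul(9, Mul(2, X)) = Mul(18, X))
Add(Add(Function('h')(-761, -753), 997410), -1976995) = Add(Add(Mul(18, -753), 997410), -1976995) = Add(Add(-13554, 997410), -1976995) = Add(983856, -1976995) = -993139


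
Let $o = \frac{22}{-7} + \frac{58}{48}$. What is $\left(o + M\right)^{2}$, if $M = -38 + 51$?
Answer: $\frac{3455881}{28224} \approx 122.44$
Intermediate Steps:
$o = - \frac{325}{168}$ ($o = 22 \left(- \frac{1}{7}\right) + 58 \cdot \frac{1}{48} = - \frac{22}{7} + \frac{29}{24} = - \frac{325}{168} \approx -1.9345$)
$M = 13$
$\left(o + M\right)^{2} = \left(- \frac{325}{168} + 13\right)^{2} = \left(\frac{1859}{168}\right)^{2} = \frac{3455881}{28224}$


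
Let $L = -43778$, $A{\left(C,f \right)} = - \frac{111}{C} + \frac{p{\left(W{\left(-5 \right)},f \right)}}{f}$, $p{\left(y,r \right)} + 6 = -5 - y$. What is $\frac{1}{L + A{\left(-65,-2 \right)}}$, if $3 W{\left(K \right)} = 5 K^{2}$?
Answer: $- \frac{195}{8531242} \approx -2.2857 \cdot 10^{-5}$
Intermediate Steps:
$W{\left(K \right)} = \frac{5 K^{2}}{3}$
$p{\left(y,r \right)} = -11 - y$ ($p{\left(y,r \right)} = -6 - \left(5 + y\right) = -11 - y$)
$A{\left(C,f \right)} = - \frac{111}{C} - \frac{158}{3 f}$ ($A{\left(C,f \right)} = - \frac{111}{C} + \frac{-11 - \frac{5 \left(-5\right)^{2}}{3}}{f} = - \frac{111}{C} + \frac{-11 - \frac{5}{3} \cdot 25}{f} = - \frac{111}{C} + \frac{-11 - \frac{125}{3}}{f} = - \frac{111}{C} - \frac{158}{3 f}$)
$\frac{1}{L + A{\left(-65,-2 \right)}} = \frac{1}{-43778 - \left(- \frac{111}{65} - \frac{79}{3}\right)} = \frac{1}{-43778 - - \frac{5468}{195}} = \frac{1}{-43778 + \left(\frac{111}{65} + \frac{79}{3}\right)} = \frac{1}{-43778 + \frac{5468}{195}} = \frac{1}{- \frac{8531242}{195}} = - \frac{195}{8531242}$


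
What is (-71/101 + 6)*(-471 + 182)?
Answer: -154615/101 ≈ -1530.8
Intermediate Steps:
(-71/101 + 6)*(-471 + 182) = (-71*1/101 + 6)*(-289) = (-71/101 + 6)*(-289) = (535/101)*(-289) = -154615/101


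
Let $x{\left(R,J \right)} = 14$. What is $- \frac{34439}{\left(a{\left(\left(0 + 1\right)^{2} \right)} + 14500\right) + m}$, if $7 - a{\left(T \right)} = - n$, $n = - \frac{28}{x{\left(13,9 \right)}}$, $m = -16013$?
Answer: $\frac{34439}{1508} \approx 22.838$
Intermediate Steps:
$n = -2$ ($n = - \frac{28}{14} = \left(-28\right) \frac{1}{14} = -2$)
$a{\left(T \right)} = 5$ ($a{\left(T \right)} = 7 - \left(-1\right) \left(-2\right) = 7 - 2 = 5$)
$- \frac{34439}{\left(a{\left(\left(0 + 1\right)^{2} \right)} + 14500\right) + m} = - \frac{34439}{\left(5 + 14500\right) - 16013} = - \frac{34439}{14505 - 16013} = - \frac{34439}{-1508} = \left(-34439\right) \left(- \frac{1}{1508}\right) = \frac{34439}{1508}$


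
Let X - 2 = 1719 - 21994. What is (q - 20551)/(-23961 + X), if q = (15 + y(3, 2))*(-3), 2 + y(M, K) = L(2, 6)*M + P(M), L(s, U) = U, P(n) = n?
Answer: 20653/44234 ≈ 0.46690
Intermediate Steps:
X = -20273 (X = 2 + (1719 - 21994) = 2 - 20275 = -20273)
y(M, K) = -2 + 7*M (y(M, K) = -2 + (6*M + M) = -2 + 7*M)
q = -102 (q = (15 + (-2 + 7*3))*(-3) = (15 + (-2 + 21))*(-3) = (15 + 19)*(-3) = 34*(-3) = -102)
(q - 20551)/(-23961 + X) = (-102 - 20551)/(-23961 - 20273) = -20653/(-44234) = -20653*(-1/44234) = 20653/44234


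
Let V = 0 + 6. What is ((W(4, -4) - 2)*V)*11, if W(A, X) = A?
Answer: 132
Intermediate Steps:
V = 6
((W(4, -4) - 2)*V)*11 = ((4 - 2)*6)*11 = (2*6)*11 = 12*11 = 132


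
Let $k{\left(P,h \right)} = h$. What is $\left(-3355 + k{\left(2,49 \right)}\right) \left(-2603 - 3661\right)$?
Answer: $20708784$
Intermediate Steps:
$\left(-3355 + k{\left(2,49 \right)}\right) \left(-2603 - 3661\right) = \left(-3355 + 49\right) \left(-2603 - 3661\right) = \left(-3306\right) \left(-6264\right) = 20708784$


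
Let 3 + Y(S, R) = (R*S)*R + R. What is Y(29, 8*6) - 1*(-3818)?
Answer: 70679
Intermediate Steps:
Y(S, R) = -3 + R + S*R² (Y(S, R) = -3 + ((R*S)*R + R) = -3 + (S*R² + R) = -3 + (R + S*R²) = -3 + R + S*R²)
Y(29, 8*6) - 1*(-3818) = (-3 + 8*6 + 29*(8*6)²) - 1*(-3818) = (-3 + 48 + 29*48²) + 3818 = (-3 + 48 + 29*2304) + 3818 = (-3 + 48 + 66816) + 3818 = 66861 + 3818 = 70679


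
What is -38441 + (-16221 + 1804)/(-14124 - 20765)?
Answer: -1341153632/34889 ≈ -38441.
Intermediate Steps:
-38441 + (-16221 + 1804)/(-14124 - 20765) = -38441 - 14417/(-34889) = -38441 - 14417*(-1/34889) = -38441 + 14417/34889 = -1341153632/34889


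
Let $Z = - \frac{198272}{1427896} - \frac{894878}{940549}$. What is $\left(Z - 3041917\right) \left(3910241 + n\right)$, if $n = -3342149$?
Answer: $- \frac{290104326096146307992316}{167875769363} \approx -1.7281 \cdot 10^{12}$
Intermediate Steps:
$Z = - \frac{183034656002}{167875769363}$ ($Z = \left(-198272\right) \frac{1}{1427896} - \frac{894878}{940549} = - \frac{24784}{178487} - \frac{894878}{940549} = - \frac{183034656002}{167875769363} \approx -1.0903$)
$\left(Z - 3041917\right) \left(3910241 + n\right) = \left(- \frac{183034656002}{167875769363} - 3041917\right) \left(3910241 - 3342149\right) = \left(- \frac{510664339748044873}{167875769363}\right) 568092 = - \frac{290104326096146307992316}{167875769363}$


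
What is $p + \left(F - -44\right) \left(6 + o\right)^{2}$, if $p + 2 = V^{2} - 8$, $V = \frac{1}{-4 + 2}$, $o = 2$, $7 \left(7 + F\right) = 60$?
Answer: $\frac{81391}{28} \approx 2906.8$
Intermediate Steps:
$F = \frac{11}{7}$ ($F = -7 + \frac{1}{7} \cdot 60 = -7 + \frac{60}{7} = \frac{11}{7} \approx 1.5714$)
$V = - \frac{1}{2}$ ($V = \frac{1}{-2} = - \frac{1}{2} \approx -0.5$)
$p = - \frac{39}{4}$ ($p = -2 + \left(\left(- \frac{1}{2}\right)^{2} - 8\right) = -2 + \left(\frac{1}{4} - 8\right) = -2 - \frac{31}{4} = - \frac{39}{4} \approx -9.75$)
$p + \left(F - -44\right) \left(6 + o\right)^{2} = - \frac{39}{4} + \left(\frac{11}{7} - -44\right) \left(6 + 2\right)^{2} = - \frac{39}{4} + \left(\frac{11}{7} + 44\right) 8^{2} = - \frac{39}{4} + \frac{319}{7} \cdot 64 = - \frac{39}{4} + \frac{20416}{7} = \frac{81391}{28}$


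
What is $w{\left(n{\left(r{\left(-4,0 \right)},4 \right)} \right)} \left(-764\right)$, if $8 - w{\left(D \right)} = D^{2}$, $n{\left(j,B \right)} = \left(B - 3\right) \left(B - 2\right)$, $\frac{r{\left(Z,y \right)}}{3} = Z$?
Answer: $-3056$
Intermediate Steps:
$r{\left(Z,y \right)} = 3 Z$
$n{\left(j,B \right)} = \left(-3 + B\right) \left(-2 + B\right)$
$w{\left(D \right)} = 8 - D^{2}$
$w{\left(n{\left(r{\left(-4,0 \right)},4 \right)} \right)} \left(-764\right) = \left(8 - \left(6 + 4^{2} - 20\right)^{2}\right) \left(-764\right) = \left(8 - \left(6 + 16 - 20\right)^{2}\right) \left(-764\right) = \left(8 - 2^{2}\right) \left(-764\right) = \left(8 - 4\right) \left(-764\right) = 4 \left(-764\right) = -3056$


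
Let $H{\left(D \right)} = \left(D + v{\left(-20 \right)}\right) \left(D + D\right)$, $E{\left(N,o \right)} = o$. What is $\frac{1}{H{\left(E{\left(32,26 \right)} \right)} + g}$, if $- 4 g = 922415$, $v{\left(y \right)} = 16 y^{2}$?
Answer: $\frac{4}{414193} \approx 9.6573 \cdot 10^{-6}$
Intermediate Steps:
$g = - \frac{922415}{4}$ ($g = \left(- \frac{1}{4}\right) 922415 = - \frac{922415}{4} \approx -2.306 \cdot 10^{5}$)
$H{\left(D \right)} = 2 D \left(6400 + D\right)$ ($H{\left(D \right)} = \left(D + 16 \left(-20\right)^{2}\right) \left(D + D\right) = \left(D + 16 \cdot 400\right) 2 D = \left(D + 6400\right) 2 D = \left(6400 + D\right) 2 D = 2 D \left(6400 + D\right)$)
$\frac{1}{H{\left(E{\left(32,26 \right)} \right)} + g} = \frac{1}{2 \cdot 26 \left(6400 + 26\right) - \frac{922415}{4}} = \frac{1}{2 \cdot 26 \cdot 6426 - \frac{922415}{4}} = \frac{1}{334152 - \frac{922415}{4}} = \frac{1}{\frac{414193}{4}} = \frac{4}{414193}$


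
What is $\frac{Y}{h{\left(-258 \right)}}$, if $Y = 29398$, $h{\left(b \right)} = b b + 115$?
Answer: $\frac{29398}{66679} \approx 0.44089$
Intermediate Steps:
$h{\left(b \right)} = 115 + b^{2}$ ($h{\left(b \right)} = b^{2} + 115 = 115 + b^{2}$)
$\frac{Y}{h{\left(-258 \right)}} = \frac{29398}{115 + \left(-258\right)^{2}} = \frac{29398}{115 + 66564} = \frac{29398}{66679}$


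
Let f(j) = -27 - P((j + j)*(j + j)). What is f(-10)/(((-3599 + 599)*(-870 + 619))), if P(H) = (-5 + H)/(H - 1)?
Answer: -1396/37555875 ≈ -3.7171e-5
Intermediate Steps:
P(H) = (-5 + H)/(-1 + H)
f(j) = -27 - (-5 + 4*j**2)/(-1 + 4*j**2) (f(j) = -27 - (-5 + (j + j)*(j + j))/(-1 + (j + j)*(j + j)) = -27 - (-5 + (2*j)*(2*j))/(-1 + (2*j)*(2*j)) = -27 - (-5 + 4*j**2)/(-1 + 4*j**2))
f(-10)/(((-3599 + 599)*(-870 + 619))) = (16*(2 - 7*(-10)**2)/(-1 + 4*(-10)**2))/(((-3599 + 599)*(-870 + 619))) = (16*(2 - 7*100)/(-1 + 4*100))/((-3000*(-251))) = (16*(2 - 700)/(-1 + 400))/753000 = (16*(-698)/399)*(1/753000) = (16*(1/399)*(-698))*(1/753000) = -11168/399*1/753000 = -1396/37555875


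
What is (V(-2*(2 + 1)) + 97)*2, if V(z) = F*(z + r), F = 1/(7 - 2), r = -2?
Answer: 954/5 ≈ 190.80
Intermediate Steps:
F = 1/5 ≈ 0.20000
V(z) = -2/5 + z/5 (V(z) = (z - 2)/5 = (-2 + z)/5 = -2/5 + z/5)
(V(-2*(2 + 1)) + 97)*2 = ((-2/5 + (-2*(2 + 1))/5) + 97)*2 = ((-2/5 + (-2*3)/5) + 97)*2 = ((-2/5 + (1/5)*(-6)) + 97)*2 = ((-2/5 - 6/5) + 97)*2 = (-8/5 + 97)*2 = (477/5)*2 = 954/5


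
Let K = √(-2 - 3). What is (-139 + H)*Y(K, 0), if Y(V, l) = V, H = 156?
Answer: 17*I*√5 ≈ 38.013*I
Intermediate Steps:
K = I*√5 (K = √(-5) = I*√5 ≈ 2.2361*I)
(-139 + H)*Y(K, 0) = (-139 + 156)*(I*√5) = 17*(I*√5) = 17*I*√5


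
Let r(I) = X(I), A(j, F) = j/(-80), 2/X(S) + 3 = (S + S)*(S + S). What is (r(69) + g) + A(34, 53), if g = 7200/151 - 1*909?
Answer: -99107002927/115007640 ≈ -861.74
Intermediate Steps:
X(S) = 2/(-3 + 4*S**2) (X(S) = 2/(-3 + (S + S)*(S + S)) = 2/(-3 + (2*S)*(2*S)) = 2/(-3 + 4*S**2))
A(j, F) = -j/80 (A(j, F) = j*(-1/80) = -j/80)
g = -130059/151 (g = 7200*(1/151) - 909 = 7200/151 - 909 = -130059/151 ≈ -861.32)
r(I) = 2/(-3 + 4*I**2)
(r(69) + g) + A(34, 53) = (2/(-3 + 4*69**2) - 130059/151) - 1/80*34 = (2/(-3 + 4*4761) - 130059/151) - 17/40 = (2/(-3 + 19044) - 130059/151) - 17/40 = (2/19041 - 130059/151) - 17/40 = -2476453117/2875191 - 17/40 = -99107002927/115007640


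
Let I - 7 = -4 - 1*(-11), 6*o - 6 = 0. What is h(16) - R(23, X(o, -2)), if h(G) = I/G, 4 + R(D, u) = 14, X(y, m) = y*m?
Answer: -73/8 ≈ -9.1250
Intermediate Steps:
o = 1 (o = 1 + (⅙)*0 = 1 + 0 = 1)
I = 14 (I = 7 + (-4 - 1*(-11)) = 7 + (-4 + 11) = 7 + 7 = 14)
X(y, m) = m*y
R(D, u) = 10 (R(D, u) = -4 + 14 = 10)
h(G) = 14/G
h(16) - R(23, X(o, -2)) = 14/16 - 1*10 = 14*(1/16) - 10 = 7/8 - 10 = -73/8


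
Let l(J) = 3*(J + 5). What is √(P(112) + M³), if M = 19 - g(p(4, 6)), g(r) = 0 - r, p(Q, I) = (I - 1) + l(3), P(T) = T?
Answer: 4*√6919 ≈ 332.72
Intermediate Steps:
l(J) = 15 + 3*J (l(J) = 3*(5 + J) = 15 + 3*J)
p(Q, I) = 23 + I (p(Q, I) = (I - 1) + (15 + 3*3) = (-1 + I) + (15 + 9) = (-1 + I) + 24 = 23 + I)
g(r) = -r
M = 48 (M = 19 - (-1)*(23 + 6) = 19 - (-1)*29 = 19 - 1*(-29) = 19 + 29 = 48)
√(P(112) + M³) = √(112 + 48³) = √(112 + 110592) = √110704 = 4*√6919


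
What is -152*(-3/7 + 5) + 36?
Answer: -4612/7 ≈ -658.86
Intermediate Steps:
-152*(-3/7 + 5) + 36 = -152*32/7 + 36 = -4864/7 + 36 = -4612/7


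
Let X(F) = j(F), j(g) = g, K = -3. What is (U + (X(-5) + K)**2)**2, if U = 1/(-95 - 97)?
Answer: 150970369/36864 ≈ 4095.3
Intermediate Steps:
U = -1/192 (U = 1/(-192) = -1/192 ≈ -0.0052083)
X(F) = F
(U + (X(-5) + K)**2)**2 = (-1/192 + (-5 - 3)**2)**2 = (-1/192 + (-8)**2)**2 = (-1/192 + 64)**2 = (12287/192)**2 = 150970369/36864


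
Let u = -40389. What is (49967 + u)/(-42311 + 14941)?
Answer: -4789/13685 ≈ -0.34995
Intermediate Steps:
(49967 + u)/(-42311 + 14941) = (49967 - 40389)/(-42311 + 14941) = 9578/(-27370) = 9578*(-1/27370) = -4789/13685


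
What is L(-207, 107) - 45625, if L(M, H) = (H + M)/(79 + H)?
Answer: -4243175/93 ≈ -45626.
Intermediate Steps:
L(M, H) = (H + M)/(79 + H)
L(-207, 107) - 45625 = (107 - 207)/(79 + 107) - 45625 = -100/186 - 45625 = (1/186)*(-100) - 45625 = -50/93 - 45625 = -4243175/93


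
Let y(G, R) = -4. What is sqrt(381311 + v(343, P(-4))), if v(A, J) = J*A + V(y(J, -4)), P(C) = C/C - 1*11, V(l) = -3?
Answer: sqrt(377878) ≈ 614.72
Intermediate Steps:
P(C) = -10 (P(C) = 1 - 11 = -10)
v(A, J) = -3 + A*J (v(A, J) = J*A - 3 = A*J - 3 = -3 + A*J)
sqrt(381311 + v(343, P(-4))) = sqrt(381311 + (-3 + 343*(-10))) = sqrt(381311 + (-3 - 3430)) = sqrt(381311 - 3433) = sqrt(377878)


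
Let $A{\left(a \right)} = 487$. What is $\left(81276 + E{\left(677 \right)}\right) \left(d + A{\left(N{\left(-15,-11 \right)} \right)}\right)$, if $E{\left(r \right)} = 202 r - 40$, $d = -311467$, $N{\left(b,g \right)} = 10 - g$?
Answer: $-67790530200$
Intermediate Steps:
$E{\left(r \right)} = -40 + 202 r$
$\left(81276 + E{\left(677 \right)}\right) \left(d + A{\left(N{\left(-15,-11 \right)} \right)}\right) = \left(81276 + \left(-40 + 202 \cdot 677\right)\right) \left(-311467 + 487\right) = \left(81276 + \left(-40 + 136754\right)\right) \left(-310980\right) = \left(81276 + 136714\right) \left(-310980\right) = 217990 \left(-310980\right) = -67790530200$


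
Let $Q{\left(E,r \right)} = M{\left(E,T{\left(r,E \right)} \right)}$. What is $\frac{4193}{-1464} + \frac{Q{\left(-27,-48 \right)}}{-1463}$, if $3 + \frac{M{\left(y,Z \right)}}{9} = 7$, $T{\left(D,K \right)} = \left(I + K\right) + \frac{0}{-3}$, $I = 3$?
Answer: $- \frac{6187063}{2141832} \approx -2.8887$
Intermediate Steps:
$T{\left(D,K \right)} = 3 + K$ ($T{\left(D,K \right)} = \left(3 + K\right) + \frac{0}{-3} = \left(3 + K\right) + 0 \left(- \frac{1}{3}\right) = \left(3 + K\right) + 0 = 3 + K$)
$M{\left(y,Z \right)} = 36$ ($M{\left(y,Z \right)} = -27 + 9 \cdot 7 = -27 + 63 = 36$)
$Q{\left(E,r \right)} = 36$
$\frac{4193}{-1464} + \frac{Q{\left(-27,-48 \right)}}{-1463} = \frac{4193}{-1464} + \frac{36}{-1463} = 4193 \left(- \frac{1}{1464}\right) + 36 \left(- \frac{1}{1463}\right) = - \frac{4193}{1464} - \frac{36}{1463} = - \frac{6187063}{2141832}$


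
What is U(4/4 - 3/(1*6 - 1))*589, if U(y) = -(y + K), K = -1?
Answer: 1767/5 ≈ 353.40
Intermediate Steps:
U(y) = 1 - y (U(y) = -(y - 1) = -(-1 + y) = 1 - y)
U(4/4 - 3/(1*6 - 1))*589 = (1 - (4/4 - 3/(1*6 - 1)))*589 = (1 - (4*(¼) - 3/(6 - 1)))*589 = (1 - (1 - 3/5))*589 = (1 - (1 - 3*⅕))*589 = (1 - (1 - ⅗))*589 = (1 - 1*⅖)*589 = (1 - ⅖)*589 = (⅗)*589 = 1767/5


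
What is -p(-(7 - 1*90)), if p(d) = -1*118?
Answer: 118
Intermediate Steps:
p(d) = -118
-p(-(7 - 1*90)) = -1*(-118) = 118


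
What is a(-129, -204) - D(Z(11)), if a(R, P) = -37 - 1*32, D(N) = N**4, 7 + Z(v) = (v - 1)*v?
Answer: -112550950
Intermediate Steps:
Z(v) = -7 + v*(-1 + v) (Z(v) = -7 + (v - 1)*v = -7 + (-1 + v)*v = -7 + v*(-1 + v))
a(R, P) = -69 (a(R, P) = -37 - 32 = -69)
a(-129, -204) - D(Z(11)) = -69 - (-7 + 11**2 - 1*11)**4 = -69 - (-7 + 121 - 11)**4 = -69 - 1*103**4 = -69 - 1*112550881 = -69 - 112550881 = -112550950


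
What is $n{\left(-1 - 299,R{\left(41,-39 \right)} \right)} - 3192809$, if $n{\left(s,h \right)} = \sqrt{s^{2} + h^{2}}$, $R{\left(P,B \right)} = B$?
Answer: $-3192809 + 3 \sqrt{10169} \approx -3.1925 \cdot 10^{6}$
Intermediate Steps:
$n{\left(s,h \right)} = \sqrt{h^{2} + s^{2}}$
$n{\left(-1 - 299,R{\left(41,-39 \right)} \right)} - 3192809 = \sqrt{\left(-39\right)^{2} + \left(-1 - 299\right)^{2}} - 3192809 = \sqrt{1521 + \left(-1 - 299\right)^{2}} - 3192809 = \sqrt{1521 + \left(-300\right)^{2}} - 3192809 = \sqrt{1521 + 90000} - 3192809 = \sqrt{91521} - 3192809 = 3 \sqrt{10169} - 3192809 = -3192809 + 3 \sqrt{10169}$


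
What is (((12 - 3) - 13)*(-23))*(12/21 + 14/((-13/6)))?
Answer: -49312/91 ≈ -541.89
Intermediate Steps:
(((12 - 3) - 13)*(-23))*(12/21 + 14/((-13/6))) = ((9 - 13)*(-23))*(12*(1/21) + 14/((-13*⅙))) = (-4*(-23))*(4/7 + 14/(-13/6)) = 92*(4/7 + 14*(-6/13)) = 92*(4/7 - 84/13) = 92*(-536/91) = -49312/91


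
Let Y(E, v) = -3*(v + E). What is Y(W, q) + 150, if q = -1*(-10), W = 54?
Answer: -42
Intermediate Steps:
q = 10
Y(E, v) = -3*E - 3*v (Y(E, v) = -3*(E + v) = -3*E - 3*v)
Y(W, q) + 150 = (-3*54 - 3*10) + 150 = (-162 - 30) + 150 = -192 + 150 = -42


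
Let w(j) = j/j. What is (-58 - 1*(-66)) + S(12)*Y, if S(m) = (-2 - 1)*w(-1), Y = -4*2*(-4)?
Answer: -88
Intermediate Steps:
w(j) = 1
Y = 32 (Y = -8*(-4) = 32)
S(m) = -3 (S(m) = (-2 - 1)*1 = -3*1 = -3)
(-58 - 1*(-66)) + S(12)*Y = (-58 - 1*(-66)) - 3*32 = (-58 + 66) - 96 = 8 - 96 = -88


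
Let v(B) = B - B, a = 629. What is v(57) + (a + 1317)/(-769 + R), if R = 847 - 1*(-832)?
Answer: 139/65 ≈ 2.1385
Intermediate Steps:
R = 1679 (R = 847 + 832 = 1679)
v(B) = 0
v(57) + (a + 1317)/(-769 + R) = 0 + (629 + 1317)/(-769 + 1679) = 0 + 1946/910 = 0 + 1946*(1/910) = 0 + 139/65 = 139/65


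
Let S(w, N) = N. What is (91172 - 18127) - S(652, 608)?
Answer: 72437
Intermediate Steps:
(91172 - 18127) - S(652, 608) = (91172 - 18127) - 1*608 = 73045 - 608 = 72437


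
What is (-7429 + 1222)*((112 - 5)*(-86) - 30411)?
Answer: 245877891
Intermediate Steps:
(-7429 + 1222)*((112 - 5)*(-86) - 30411) = -6207*(107*(-86) - 30411) = -6207*(-9202 - 30411) = -6207*(-39613) = 245877891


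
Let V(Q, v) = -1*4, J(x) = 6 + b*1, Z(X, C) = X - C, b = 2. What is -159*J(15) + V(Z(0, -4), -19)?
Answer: -1276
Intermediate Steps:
J(x) = 8 (J(x) = 6 + 2*1 = 6 + 2 = 8)
V(Q, v) = -4
-159*J(15) + V(Z(0, -4), -19) = -159*8 - 4 = -1272 - 4 = -1276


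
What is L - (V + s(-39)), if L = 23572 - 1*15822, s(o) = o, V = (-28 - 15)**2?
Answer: 5940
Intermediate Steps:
V = 1849 (V = (-43)**2 = 1849)
L = 7750 (L = 23572 - 15822 = 7750)
L - (V + s(-39)) = 7750 - (1849 - 39) = 7750 - 1*1810 = 7750 - 1810 = 5940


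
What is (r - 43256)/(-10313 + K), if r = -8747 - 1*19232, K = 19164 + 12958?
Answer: -71235/21809 ≈ -3.2663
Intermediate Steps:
K = 32122
r = -27979 (r = -8747 - 19232 = -27979)
(r - 43256)/(-10313 + K) = (-27979 - 43256)/(-10313 + 32122) = -71235/21809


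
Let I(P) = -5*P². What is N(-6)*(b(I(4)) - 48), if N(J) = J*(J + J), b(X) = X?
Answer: -9216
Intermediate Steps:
N(J) = 2*J² (N(J) = J*(2*J) = 2*J²)
N(-6)*(b(I(4)) - 48) = (2*(-6)²)*(-5*4² - 48) = (2*36)*(-5*16 - 48) = 72*(-80 - 48) = 72*(-128) = -9216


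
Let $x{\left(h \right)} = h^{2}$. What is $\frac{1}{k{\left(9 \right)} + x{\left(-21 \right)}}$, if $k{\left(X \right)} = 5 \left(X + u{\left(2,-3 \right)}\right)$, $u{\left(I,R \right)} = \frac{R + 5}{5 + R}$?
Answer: $\frac{1}{491} \approx 0.0020367$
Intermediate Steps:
$u{\left(I,R \right)} = 1$ ($u{\left(I,R \right)} = \frac{5 + R}{5 + R} = 1$)
$k{\left(X \right)} = 5 + 5 X$ ($k{\left(X \right)} = 5 \left(X + 1\right) = 5 \left(1 + X\right) = 5 + 5 X$)
$\frac{1}{k{\left(9 \right)} + x{\left(-21 \right)}} = \frac{1}{\left(5 + 5 \cdot 9\right) + \left(-21\right)^{2}} = \frac{1}{\left(5 + 45\right) + 441} = \frac{1}{50 + 441} = \frac{1}{491}$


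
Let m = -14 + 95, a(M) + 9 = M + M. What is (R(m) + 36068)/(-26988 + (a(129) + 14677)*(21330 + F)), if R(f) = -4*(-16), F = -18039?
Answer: 6022/8182413 ≈ 0.00073597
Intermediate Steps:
a(M) = -9 + 2*M (a(M) = -9 + (M + M) = -9 + 2*M)
m = 81
R(f) = 64
(R(m) + 36068)/(-26988 + (a(129) + 14677)*(21330 + F)) = (64 + 36068)/(-26988 + ((-9 + 2*129) + 14677)*(21330 - 18039)) = 36132/(-26988 + ((-9 + 258) + 14677)*3291) = 36132/(-26988 + (249 + 14677)*3291) = 36132/(-26988 + 14926*3291) = 36132/(-26988 + 49121466) = 36132/49094478 = 36132*(1/49094478) = 6022/8182413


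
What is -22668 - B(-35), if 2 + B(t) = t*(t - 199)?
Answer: -30856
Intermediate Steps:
B(t) = -2 + t*(-199 + t) (B(t) = -2 + t*(t - 199) = -2 + t*(-199 + t))
-22668 - B(-35) = -22668 - (-2 + (-35)² - 199*(-35)) = -22668 - (-2 + 1225 + 6965) = -22668 - 1*8188 = -22668 - 8188 = -30856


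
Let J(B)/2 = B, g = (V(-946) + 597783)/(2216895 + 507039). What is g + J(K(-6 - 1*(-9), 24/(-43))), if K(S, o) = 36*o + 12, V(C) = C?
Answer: -1870194073/117129162 ≈ -15.967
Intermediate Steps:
K(S, o) = 12 + 36*o
g = 596837/2723934 (g = (-946 + 597783)/(2216895 + 507039) = 596837/2723934 ≈ 0.21911)
J(B) = 2*B
g + J(K(-6 - 1*(-9), 24/(-43))) = 596837/2723934 + 2*(12 + 36*(24/(-43))) = 596837/2723934 + 2*(12 + 36*(24*(-1/43))) = 596837/2723934 + 2*(12 + 36*(-24/43)) = 596837/2723934 + 2*(12 - 864/43) = 596837/2723934 + 2*(-348/43) = 596837/2723934 - 696/43 = -1870194073/117129162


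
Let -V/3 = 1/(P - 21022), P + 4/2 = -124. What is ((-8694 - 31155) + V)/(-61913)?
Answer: 842726649/1309336124 ≈ 0.64363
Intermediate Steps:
P = -126 (P = -2 - 124 = -126)
V = 3/21148 (V = -3/(-126 - 21022) = -3/(-21148) = -3*(-1/21148) = 3/21148 ≈ 0.00014186)
((-8694 - 31155) + V)/(-61913) = ((-8694 - 31155) + 3/21148)/(-61913) = (-39849 + 3/21148)*(-1/61913) = -842726649/21148*(-1/61913) = 842726649/1309336124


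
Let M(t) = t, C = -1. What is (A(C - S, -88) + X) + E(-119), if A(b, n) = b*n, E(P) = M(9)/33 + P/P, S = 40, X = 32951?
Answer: 402163/11 ≈ 36560.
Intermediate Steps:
E(P) = 14/11 (E(P) = 9/33 + P/P = 9*(1/33) + 1 = 3/11 + 1 = 14/11)
(A(C - S, -88) + X) + E(-119) = ((-1 - 1*40)*(-88) + 32951) + 14/11 = ((-1 - 40)*(-88) + 32951) + 14/11 = (-41*(-88) + 32951) + 14/11 = (3608 + 32951) + 14/11 = 36559 + 14/11 = 402163/11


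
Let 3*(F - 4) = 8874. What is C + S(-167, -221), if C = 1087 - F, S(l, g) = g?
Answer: -2096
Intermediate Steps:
F = 2962 (F = 4 + (⅓)*8874 = 4 + 2958 = 2962)
C = -1875 (C = 1087 - 1*2962 = 1087 - 2962 = -1875)
C + S(-167, -221) = -1875 - 221 = -2096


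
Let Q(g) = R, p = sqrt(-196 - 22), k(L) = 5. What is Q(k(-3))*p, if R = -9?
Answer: -9*I*sqrt(218) ≈ -132.88*I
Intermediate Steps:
p = I*sqrt(218) (p = sqrt(-218) = I*sqrt(218) ≈ 14.765*I)
Q(g) = -9
Q(k(-3))*p = -9*I*sqrt(218)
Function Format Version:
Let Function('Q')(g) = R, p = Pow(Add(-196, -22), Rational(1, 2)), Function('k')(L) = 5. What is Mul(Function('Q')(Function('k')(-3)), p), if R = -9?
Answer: Mul(-9, I, Pow(218, Rational(1, 2))) ≈ Mul(-132.88, I)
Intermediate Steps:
p = Mul(I, Pow(218, Rational(1, 2))) (p = Pow(-218, Rational(1, 2)) = Mul(I, Pow(218, Rational(1, 2))) ≈ Mul(14.765, I))
Function('Q')(g) = -9
Mul(Function('Q')(Function('k')(-3)), p) = Mul(-9, Mul(I, Pow(218, Rational(1, 2)))) = Mul(-9, I, Pow(218, Rational(1, 2)))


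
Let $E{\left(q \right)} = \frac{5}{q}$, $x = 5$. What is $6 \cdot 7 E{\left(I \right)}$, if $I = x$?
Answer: $42$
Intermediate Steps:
$I = 5$
$6 \cdot 7 E{\left(I \right)} = 6 \cdot 7 \cdot \frac{5}{5} = 42 \cdot 5 \cdot \frac{1}{5} = 42 \cdot 1 = 42$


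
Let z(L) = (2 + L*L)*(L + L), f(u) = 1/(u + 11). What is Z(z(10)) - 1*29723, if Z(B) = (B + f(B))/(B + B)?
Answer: -248720257799/8368080 ≈ -29723.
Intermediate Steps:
f(u) = 1/(11 + u)
z(L) = 2*L*(2 + L²) (z(L) = (2 + L²)*(2*L) = 2*L*(2 + L²))
Z(B) = (B + 1/(11 + B))/(2*B) (Z(B) = (B + 1/(11 + B))/(B + B) = (B + 1/(11 + B))/((2*B)) = (B + 1/(11 + B))*(1/(2*B)) = (B + 1/(11 + B))/(2*B))
Z(z(10)) - 1*29723 = (1 + (2*10*(2 + 10²))*(11 + 2*10*(2 + 10²)))/(2*((2*10*(2 + 10²)))*(11 + 2*10*(2 + 10²))) - 1*29723 = (1 + (2*10*(2 + 100))*(11 + 2*10*(2 + 100)))/(2*((2*10*(2 + 100)))*(11 + 2*10*(2 + 100))) - 29723 = (1 + (2*10*102)*(11 + 2*10*102))/(2*((2*10*102))*(11 + 2*10*102)) - 29723 = (½)*(1 + 2040*(11 + 2040))/(2040*(11 + 2040)) - 29723 = (½)*(1/2040)*(1 + 2040*2051)/2051 - 29723 = (½)*(1/2040)*(1/2051)*(1 + 4184040) - 29723 = (½)*(1/2040)*(1/2051)*4184041 - 29723 = 4184041/8368080 - 29723 = -248720257799/8368080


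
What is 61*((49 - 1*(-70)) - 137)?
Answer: -1098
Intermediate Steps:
61*((49 - 1*(-70)) - 137) = 61*((49 + 70) - 137) = 61*(119 - 137) = 61*(-18) = -1098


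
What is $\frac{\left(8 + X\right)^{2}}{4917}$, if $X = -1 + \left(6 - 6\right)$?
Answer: $\frac{49}{4917} \approx 0.0099654$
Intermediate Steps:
$X = -1$ ($X = -1 + 0 = -1$)
$\frac{\left(8 + X\right)^{2}}{4917} = \frac{\left(8 - 1\right)^{2}}{4917} = 7^{2} \cdot \frac{1}{4917} = 49 \cdot \frac{1}{4917} = \frac{49}{4917}$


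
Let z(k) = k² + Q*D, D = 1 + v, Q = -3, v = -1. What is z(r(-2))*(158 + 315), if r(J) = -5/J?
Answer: 11825/4 ≈ 2956.3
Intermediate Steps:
D = 0 (D = 1 - 1 = 0)
z(k) = k² (z(k) = k² - 3*0 = k² + 0 = k²)
z(r(-2))*(158 + 315) = (-5/(-2))²*(158 + 315) = (-5*(-½))²*473 = (5/2)²*473 = (25/4)*473 = 11825/4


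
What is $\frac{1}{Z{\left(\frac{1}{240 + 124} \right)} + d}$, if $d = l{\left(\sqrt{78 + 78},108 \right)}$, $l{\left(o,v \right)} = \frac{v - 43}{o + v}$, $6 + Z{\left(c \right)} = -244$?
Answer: $- \frac{573996}{143148845} + \frac{26 \sqrt{39}}{143148845} \approx -0.0040087$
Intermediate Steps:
$Z{\left(c \right)} = -250$ ($Z{\left(c \right)} = -6 - 244 = -250$)
$l{\left(o,v \right)} = \frac{-43 + v}{o + v}$
$d = \frac{65}{108 + 2 \sqrt{39}}$ ($d = \frac{-43 + 108}{\sqrt{78 + 78} + 108} = \frac{1}{\sqrt{156} + 108} \cdot 65 = \frac{1}{2 \sqrt{39} + 108} \cdot 65 = \frac{1}{108 + 2 \sqrt{39}} \cdot 65 = \frac{65}{108 + 2 \sqrt{39}} \approx 0.53946$)
$\frac{1}{Z{\left(\frac{1}{240 + 124} \right)} + d} = \frac{1}{-250 + \left(\frac{585}{959} - \frac{65 \sqrt{39}}{5754}\right)} = \frac{1}{- \frac{239165}{959} - \frac{65 \sqrt{39}}{5754}}$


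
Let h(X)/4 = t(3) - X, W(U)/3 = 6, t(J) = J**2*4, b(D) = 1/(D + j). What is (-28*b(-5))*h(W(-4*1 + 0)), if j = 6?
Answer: -2016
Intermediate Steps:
b(D) = 1/(6 + D) (b(D) = 1/(D + 6) = 1/(6 + D))
t(J) = 4*J**2
W(U) = 18 (W(U) = 3*6 = 18)
h(X) = 144 - 4*X (h(X) = 4*(4*3**2 - X) = 4*(4*9 - X) = 4*(36 - X) = 144 - 4*X)
(-28*b(-5))*h(W(-4*1 + 0)) = (-28/(6 - 5))*(144 - 4*18) = (-28/1)*(144 - 72) = -28*1*72 = -28*72 = -2016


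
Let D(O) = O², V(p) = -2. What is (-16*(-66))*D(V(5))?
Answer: 4224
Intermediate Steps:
(-16*(-66))*D(V(5)) = -16*(-66)*(-2)² = 1056*4 = 4224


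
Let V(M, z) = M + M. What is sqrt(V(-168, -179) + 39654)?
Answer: sqrt(39318) ≈ 198.29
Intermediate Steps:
V(M, z) = 2*M
sqrt(V(-168, -179) + 39654) = sqrt(2*(-168) + 39654) = sqrt(-336 + 39654) = sqrt(39318)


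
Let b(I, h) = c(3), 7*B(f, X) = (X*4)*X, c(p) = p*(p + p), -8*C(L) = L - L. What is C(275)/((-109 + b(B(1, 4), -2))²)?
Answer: 0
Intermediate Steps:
C(L) = 0 (C(L) = -(L - L)/8 = -⅛*0 = 0)
c(p) = 2*p² (c(p) = p*(2*p) = 2*p²)
B(f, X) = 4*X²/7 (B(f, X) = ((X*4)*X)/7 = ((4*X)*X)/7 = (4*X²)/7 = 4*X²/7)
b(I, h) = 18 (b(I, h) = 2*3² = 2*9 = 18)
C(275)/((-109 + b(B(1, 4), -2))²) = 0/((-109 + 18)²) = 0/((-91)²) = 0/8281 = 0*(1/8281) = 0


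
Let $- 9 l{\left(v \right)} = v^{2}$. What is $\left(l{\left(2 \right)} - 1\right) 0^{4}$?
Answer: $0$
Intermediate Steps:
$l{\left(v \right)} = - \frac{v^{2}}{9}$
$\left(l{\left(2 \right)} - 1\right) 0^{4} = \left(- \frac{2^{2}}{9} - 1\right) 0^{4} = \left(\left(- \frac{1}{9}\right) 4 - 1\right) 0 = \left(- \frac{4}{9} - 1\right) 0 = \left(- \frac{13}{9}\right) 0 = 0$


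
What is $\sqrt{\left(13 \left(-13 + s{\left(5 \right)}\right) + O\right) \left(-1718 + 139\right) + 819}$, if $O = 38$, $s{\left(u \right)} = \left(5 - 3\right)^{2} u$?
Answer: $2 i \sqrt{50718} \approx 450.41 i$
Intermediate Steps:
$s{\left(u \right)} = 4 u$ ($s{\left(u \right)} = 2^{2} u = 4 u$)
$\sqrt{\left(13 \left(-13 + s{\left(5 \right)}\right) + O\right) \left(-1718 + 139\right) + 819} = \sqrt{\left(13 \left(-13 + 4 \cdot 5\right) + 38\right) \left(-1718 + 139\right) + 819} = \sqrt{\left(13 \left(-13 + 20\right) + 38\right) \left(-1579\right) + 819} = \sqrt{\left(13 \cdot 7 + 38\right) \left(-1579\right) + 819} = \sqrt{\left(91 + 38\right) \left(-1579\right) + 819} = \sqrt{129 \left(-1579\right) + 819} = \sqrt{-203691 + 819} = \sqrt{-202872} = 2 i \sqrt{50718}$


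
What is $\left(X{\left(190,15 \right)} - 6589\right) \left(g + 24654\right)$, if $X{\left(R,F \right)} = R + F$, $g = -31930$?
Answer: $46449984$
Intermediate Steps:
$X{\left(R,F \right)} = F + R$
$\left(X{\left(190,15 \right)} - 6589\right) \left(g + 24654\right) = \left(\left(15 + 190\right) - 6589\right) \left(-31930 + 24654\right) = \left(205 - 6589\right) \left(-7276\right) = \left(-6384\right) \left(-7276\right) = 46449984$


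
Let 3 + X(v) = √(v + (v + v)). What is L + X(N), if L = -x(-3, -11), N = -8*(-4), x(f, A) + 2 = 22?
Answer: -23 + 4*√6 ≈ -13.202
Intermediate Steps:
x(f, A) = 20 (x(f, A) = -2 + 22 = 20)
N = 32
X(v) = -3 + √3*√v (X(v) = -3 + √(v + (v + v)) = -3 + √(v + 2*v) = -3 + √(3*v) = -3 + √3*√v)
L = -20 (L = -1*20 = -20)
L + X(N) = -20 + (-3 + √3*√32) = -20 + (-3 + √3*(4*√2)) = -20 + (-3 + 4*√6) = -23 + 4*√6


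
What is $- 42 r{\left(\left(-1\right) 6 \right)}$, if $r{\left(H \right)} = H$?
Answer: $252$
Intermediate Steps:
$- 42 r{\left(\left(-1\right) 6 \right)} = - 42 \left(\left(-1\right) 6\right) = \left(-42\right) \left(-6\right) = 252$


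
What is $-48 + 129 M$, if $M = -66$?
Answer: $-8562$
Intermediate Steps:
$-48 + 129 M = -48 + 129 \left(-66\right) = -48 - 8514 = -8562$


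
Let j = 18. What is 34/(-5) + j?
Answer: 56/5 ≈ 11.200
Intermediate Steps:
34/(-5) + j = 34/(-5) + 18 = 34*(-1/5) + 18 = -34/5 + 18 = 56/5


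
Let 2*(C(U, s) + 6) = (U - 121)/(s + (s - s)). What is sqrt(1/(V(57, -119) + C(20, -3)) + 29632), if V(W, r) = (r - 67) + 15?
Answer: sqrt(28476346)/31 ≈ 172.14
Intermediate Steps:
C(U, s) = -6 + (-121 + U)/(2*s) (C(U, s) = -6 + ((U - 121)/(s + (s - s)))/2 = -6 + ((-121 + U)/(s + 0))/2 = -6 + ((-121 + U)/s)/2 = -6 + (-121 + U)/(2*s))
V(W, r) = -52 + r (V(W, r) = (-67 + r) + 15 = -52 + r)
sqrt(1/(V(57, -119) + C(20, -3)) + 29632) = sqrt(1/((-52 - 119) + (1/2)*(-121 + 20 - 12*(-3))/(-3)) + 29632) = sqrt(1/(-171 + (1/2)*(-1/3)*(-121 + 20 + 36)) + 29632) = sqrt(1/(-171 + (1/2)*(-1/3)*(-65)) + 29632) = sqrt(1/(-171 + 65/6) + 29632) = sqrt(1/(-961/6) + 29632) = sqrt(-6/961 + 29632) = sqrt(28476346/961) = sqrt(28476346)/31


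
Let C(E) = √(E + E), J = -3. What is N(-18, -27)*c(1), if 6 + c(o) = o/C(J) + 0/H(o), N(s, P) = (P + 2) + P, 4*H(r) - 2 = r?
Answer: 312 + 26*I*√6/3 ≈ 312.0 + 21.229*I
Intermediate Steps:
H(r) = ½ + r/4
N(s, P) = 2 + 2*P (N(s, P) = (2 + P) + P = 2 + 2*P)
C(E) = √2*√E (C(E) = √(2*E) = √2*√E)
c(o) = -6 - I*o*√6/6 (c(o) = -6 + (o/((√2*√(-3))) + 0/(½ + o/4)) = -6 + (o/((√2*(I*√3))) + 0) = -6 + (o/((I*√6)) + 0) = -6 + (o*(-I*√6/6) + 0) = -6 + (-I*o*√6/6 + 0) = -6 - I*o*√6/6)
N(-18, -27)*c(1) = (2 + 2*(-27))*(-6 - ⅙*I*1*√6) = (2 - 54)*(-6 - I*√6/6) = -52*(-6 - I*√6/6) = 312 + 26*I*√6/3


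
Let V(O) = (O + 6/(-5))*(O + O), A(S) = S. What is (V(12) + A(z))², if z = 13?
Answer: 1852321/25 ≈ 74093.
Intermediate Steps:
V(O) = 2*O*(-6/5 + O) (V(O) = (O + 6*(-⅕))*(2*O) = (O - 6/5)*(2*O) = (-6/5 + O)*(2*O) = 2*O*(-6/5 + O))
(V(12) + A(z))² = ((⅖)*12*(-6 + 5*12) + 13)² = ((⅖)*12*(-6 + 60) + 13)² = ((⅖)*12*54 + 13)² = (1296/5 + 13)² = (1361/5)² = 1852321/25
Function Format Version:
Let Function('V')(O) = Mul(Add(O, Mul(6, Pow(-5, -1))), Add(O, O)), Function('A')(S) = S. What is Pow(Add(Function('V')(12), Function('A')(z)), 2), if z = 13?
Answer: Rational(1852321, 25) ≈ 74093.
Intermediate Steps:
Function('V')(O) = Mul(2, O, Add(Rational(-6, 5), O)) (Function('V')(O) = Mul(Add(O, Mul(6, Rational(-1, 5))), Mul(2, O)) = Mul(Add(O, Rational(-6, 5)), Mul(2, O)) = Mul(Add(Rational(-6, 5), O), Mul(2, O)) = Mul(2, O, Add(Rational(-6, 5), O)))
Pow(Add(Function('V')(12), Function('A')(z)), 2) = Pow(Add(Mul(Rational(2, 5), 12, Add(-6, Mul(5, 12))), 13), 2) = Pow(Add(Mul(Rational(2, 5), 12, Add(-6, 60)), 13), 2) = Pow(Add(Mul(Rational(2, 5), 12, 54), 13), 2) = Pow(Add(Rational(1296, 5), 13), 2) = Pow(Rational(1361, 5), 2) = Rational(1852321, 25)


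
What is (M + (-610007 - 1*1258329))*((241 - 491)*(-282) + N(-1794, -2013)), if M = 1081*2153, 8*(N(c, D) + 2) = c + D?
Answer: 257153173089/8 ≈ 3.2144e+10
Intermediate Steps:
N(c, D) = -2 + D/8 + c/8 (N(c, D) = -2 + (c + D)/8 = -2 + (D + c)/8 = -2 + (D/8 + c/8) = -2 + D/8 + c/8)
M = 2327393
(M + (-610007 - 1*1258329))*((241 - 491)*(-282) + N(-1794, -2013)) = (2327393 + (-610007 - 1*1258329))*((241 - 491)*(-282) + (-2 + (⅛)*(-2013) + (⅛)*(-1794))) = (2327393 + (-610007 - 1258329))*(-250*(-282) + (-2 - 2013/8 - 897/4)) = (2327393 - 1868336)*(70500 - 3823/8) = 459057*(560177/8) = 257153173089/8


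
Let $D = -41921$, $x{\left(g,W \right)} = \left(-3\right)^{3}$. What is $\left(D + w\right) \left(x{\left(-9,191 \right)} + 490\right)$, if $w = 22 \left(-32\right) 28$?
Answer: $-28536079$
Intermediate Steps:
$w = -19712$ ($w = \left(-704\right) 28 = -19712$)
$x{\left(g,W \right)} = -27$
$\left(D + w\right) \left(x{\left(-9,191 \right)} + 490\right) = \left(-41921 - 19712\right) \left(-27 + 490\right) = \left(-61633\right) 463 = -28536079$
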